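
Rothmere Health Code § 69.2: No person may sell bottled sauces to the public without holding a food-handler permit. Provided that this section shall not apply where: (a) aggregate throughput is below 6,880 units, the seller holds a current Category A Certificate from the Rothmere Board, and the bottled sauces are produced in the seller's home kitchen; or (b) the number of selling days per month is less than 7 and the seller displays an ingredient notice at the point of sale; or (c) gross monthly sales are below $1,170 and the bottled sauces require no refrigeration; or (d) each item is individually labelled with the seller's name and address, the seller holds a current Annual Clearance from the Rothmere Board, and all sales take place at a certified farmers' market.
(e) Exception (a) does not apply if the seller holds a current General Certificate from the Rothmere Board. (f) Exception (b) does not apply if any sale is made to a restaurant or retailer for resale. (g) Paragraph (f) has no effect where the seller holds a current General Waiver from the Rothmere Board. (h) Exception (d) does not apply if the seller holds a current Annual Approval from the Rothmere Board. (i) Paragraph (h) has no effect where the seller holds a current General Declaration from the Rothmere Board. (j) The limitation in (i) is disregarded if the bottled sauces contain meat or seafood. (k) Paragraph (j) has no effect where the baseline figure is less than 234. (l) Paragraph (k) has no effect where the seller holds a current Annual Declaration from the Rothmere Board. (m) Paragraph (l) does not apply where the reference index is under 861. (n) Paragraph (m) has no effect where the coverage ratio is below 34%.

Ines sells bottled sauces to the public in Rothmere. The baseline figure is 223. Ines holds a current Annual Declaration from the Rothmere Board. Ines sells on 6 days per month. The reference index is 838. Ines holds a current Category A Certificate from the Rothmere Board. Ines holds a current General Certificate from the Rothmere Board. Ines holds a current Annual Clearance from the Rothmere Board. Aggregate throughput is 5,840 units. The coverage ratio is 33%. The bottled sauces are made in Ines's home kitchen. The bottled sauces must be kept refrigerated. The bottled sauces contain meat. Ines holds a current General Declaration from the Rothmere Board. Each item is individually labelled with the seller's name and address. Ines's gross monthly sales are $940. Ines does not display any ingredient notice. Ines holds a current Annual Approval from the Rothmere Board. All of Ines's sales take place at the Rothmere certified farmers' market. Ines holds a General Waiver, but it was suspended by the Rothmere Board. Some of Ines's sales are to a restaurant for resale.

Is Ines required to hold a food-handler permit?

Yes — Ines must hold a food-handler permit.

Exception (a)'s conditions are all satisfied: aggregate throughput is 5,840 units, below the 6,880 units limit; a current Category A Certificate is held; the bottled sauces are home-kitchen produced. Turning to paragraph (e): (e) applies — a current General Certificate is held. (a) is therefore removed.
Exception (b) fails — no ingredient notice is displayed.
Exception (c) fails — the bottled sauces require refrigeration.
All of (d)'s requirements are met (items are individually labelled; a current Annual Clearance is held; all sales are at a certified farmers' market). But applying paragraphs (h)–(n): (h) operates against (d): a current Annual Approval is held. (i) operates (a current General Declaration is held), but is displaced by (j): (j) applies — the bottled sauces contain meat. (k) is engaged (the baseline figure is 223, less than the 234 limit), but yields to (l): (l) operates against (k): a current Annual Declaration is held. (m) is engaged (the reference index is 838, under the 861 limit), but is overridden by (n): (n) is triggered — the coverage ratio is 33%, below the 34% limit. Exception (d) does not apply.
No exception is made out. Ines falls within the general rule.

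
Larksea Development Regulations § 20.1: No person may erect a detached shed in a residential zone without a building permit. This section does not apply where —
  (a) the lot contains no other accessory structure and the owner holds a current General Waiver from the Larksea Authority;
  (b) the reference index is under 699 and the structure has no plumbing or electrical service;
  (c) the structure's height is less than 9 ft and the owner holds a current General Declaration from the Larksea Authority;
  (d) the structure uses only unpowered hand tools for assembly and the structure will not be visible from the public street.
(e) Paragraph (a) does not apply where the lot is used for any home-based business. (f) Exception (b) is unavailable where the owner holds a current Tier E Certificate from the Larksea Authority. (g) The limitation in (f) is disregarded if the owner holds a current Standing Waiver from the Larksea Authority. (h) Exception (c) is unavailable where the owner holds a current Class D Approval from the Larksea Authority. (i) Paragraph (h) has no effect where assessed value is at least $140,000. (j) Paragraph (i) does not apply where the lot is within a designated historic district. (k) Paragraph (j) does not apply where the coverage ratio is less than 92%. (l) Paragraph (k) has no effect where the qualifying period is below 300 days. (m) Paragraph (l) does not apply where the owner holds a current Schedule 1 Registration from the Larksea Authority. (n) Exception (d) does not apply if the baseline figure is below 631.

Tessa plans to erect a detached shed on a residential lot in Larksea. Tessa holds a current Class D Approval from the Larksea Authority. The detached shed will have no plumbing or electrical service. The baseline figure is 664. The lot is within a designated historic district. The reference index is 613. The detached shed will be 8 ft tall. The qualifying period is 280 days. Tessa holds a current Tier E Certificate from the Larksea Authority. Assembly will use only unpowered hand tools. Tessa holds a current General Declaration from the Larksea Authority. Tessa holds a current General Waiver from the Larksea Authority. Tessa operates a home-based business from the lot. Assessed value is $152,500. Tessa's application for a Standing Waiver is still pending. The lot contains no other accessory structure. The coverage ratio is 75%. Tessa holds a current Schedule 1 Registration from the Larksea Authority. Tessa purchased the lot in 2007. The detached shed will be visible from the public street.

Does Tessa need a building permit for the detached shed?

No — exception (c) applies; Tessa does not need a building permit.

Exception (a)'s conditions are all satisfied: the lot has no other accessory structure; a current General Waiver is held. But applying paragraph (e): (e) is triggered — a home-based business operates on the lot. Exception (a) does not apply.
All of (b)'s requirements are met (the reference index is 613, under the 699 limit; there is no plumbing or electrical service). However, paragraphs (f)–(g) must be considered: (f) operates against (b): a current Tier E Certificate is held. (g), which would lift (f), does not operate here — the Standing Waiver is not current. So (b) is unavailable.
Exception (c): the structure's height is 8 ft, less than the 9 ft limit; a current General Declaration is held — every condition holds. Applying paragraphs (h)–(m): (h) is triggered (a current Class D Approval is held), but is itself disapplied by (i): (i) operates against (h): assessed value is $152,500, meeting the $140,000 threshold. (j) would limit (i) — the lot is in a historic district — but (k) sets (j) aside: (k) operates against (j): the coverage ratio is 75%, less than the 92% limit. (l) would limit (k) — the qualifying period is 280 days, below the 300 days limit — but (m) sets (l) aside: (m) applies — a current Schedule 1 Registration is held. So (c) applies.
Exception (d) requires that the structure will not be visible from the public street; but the structure will be visible from the street, so (d) is unavailable.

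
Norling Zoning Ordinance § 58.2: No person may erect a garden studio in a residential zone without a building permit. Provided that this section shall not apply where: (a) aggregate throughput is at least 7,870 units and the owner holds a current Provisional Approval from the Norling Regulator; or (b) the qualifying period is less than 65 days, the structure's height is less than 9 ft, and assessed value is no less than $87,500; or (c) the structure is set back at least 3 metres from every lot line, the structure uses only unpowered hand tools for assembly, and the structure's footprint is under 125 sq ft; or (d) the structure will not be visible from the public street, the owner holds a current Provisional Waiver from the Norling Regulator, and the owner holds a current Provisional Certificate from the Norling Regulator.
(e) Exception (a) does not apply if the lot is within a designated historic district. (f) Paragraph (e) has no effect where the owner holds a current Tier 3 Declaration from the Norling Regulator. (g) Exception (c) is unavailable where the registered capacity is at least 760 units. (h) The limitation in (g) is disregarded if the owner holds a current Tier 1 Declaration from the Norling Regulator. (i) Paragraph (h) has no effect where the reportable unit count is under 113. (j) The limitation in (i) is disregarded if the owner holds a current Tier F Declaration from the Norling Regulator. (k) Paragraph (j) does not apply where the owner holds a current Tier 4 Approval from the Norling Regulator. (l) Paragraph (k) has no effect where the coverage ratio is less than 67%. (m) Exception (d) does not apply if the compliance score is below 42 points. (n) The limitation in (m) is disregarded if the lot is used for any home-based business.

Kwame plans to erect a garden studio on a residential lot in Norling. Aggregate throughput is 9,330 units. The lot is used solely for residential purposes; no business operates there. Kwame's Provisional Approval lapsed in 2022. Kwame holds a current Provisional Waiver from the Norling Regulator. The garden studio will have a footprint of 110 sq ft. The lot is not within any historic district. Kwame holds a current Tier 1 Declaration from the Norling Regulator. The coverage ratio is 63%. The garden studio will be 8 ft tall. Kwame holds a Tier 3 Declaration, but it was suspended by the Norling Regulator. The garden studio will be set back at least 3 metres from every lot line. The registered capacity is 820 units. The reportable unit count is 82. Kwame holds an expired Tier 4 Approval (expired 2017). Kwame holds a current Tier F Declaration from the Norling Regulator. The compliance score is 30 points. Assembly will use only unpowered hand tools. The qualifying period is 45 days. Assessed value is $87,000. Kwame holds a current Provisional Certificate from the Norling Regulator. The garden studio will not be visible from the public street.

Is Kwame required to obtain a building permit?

Exception (a) fails — no current Provisional Approval is held.
Exception (b) requires that assessed value is no less than $87,500; but assessed value is $87,000, short of $87,500, so (b) is unavailable.
Exception (c): the setback is at least 3 m on every side; assembly uses only hand tools; the structure's footprint is 110 sq ft, under the 125 sq ft limit — every condition holds. As to paragraphs (g)–(l): (g) operates (the registered capacity is 820 units, meeting the 760 units threshold), but is displaced by (h): (h) operates — a current Tier 1 Declaration is held. (i) operates (the reportable unit count is 82, under the 113 limit), but is displaced by (j): (j) operates — a current Tier F Declaration is held. (k), which would lift (j), does not operate here — no current Tier 4 Approval is held. Exception (c) stands.
All of (d)'s requirements are met (the structure will not be visible from the street; a current Provisional Waiver is held; a current Provisional Certificate is held). But: (m) is triggered — the compliance score is 30 points, below the 42 points limit. (n) is inapplicable (the lot is solely residential), so (m) stands. Exception (d) does not apply.

No — exception (c) applies; Kwame does not need a building permit.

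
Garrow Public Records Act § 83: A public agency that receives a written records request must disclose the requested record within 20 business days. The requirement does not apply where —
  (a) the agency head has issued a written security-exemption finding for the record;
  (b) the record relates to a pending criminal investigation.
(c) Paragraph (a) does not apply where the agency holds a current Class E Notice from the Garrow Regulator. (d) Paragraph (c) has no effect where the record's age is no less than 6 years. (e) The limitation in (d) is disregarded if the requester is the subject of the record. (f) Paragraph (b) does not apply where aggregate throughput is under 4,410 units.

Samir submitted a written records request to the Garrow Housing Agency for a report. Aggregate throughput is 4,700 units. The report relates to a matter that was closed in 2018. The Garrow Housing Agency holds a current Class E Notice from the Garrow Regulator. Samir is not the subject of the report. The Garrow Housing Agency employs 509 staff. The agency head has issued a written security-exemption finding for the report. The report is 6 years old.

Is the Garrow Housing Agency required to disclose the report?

No — exception (a) applies; the Garrow Housing Agency is not required to disclose the report.

Exception (a)'s conditions are all satisfied: a written security-exemption finding has been issued. Considering the limiting provisions: (c) would limit (a) — a current Class E Notice is held — but (d) sets (c) aside: (d) is engaged — the record's age is 6 years, meeting the 6 years threshold. (e), which would lift (d), is not triggered — Samir is not the subject of the report. Exception (a) stands.
Exception (b) fails — the report relates to a closed matter.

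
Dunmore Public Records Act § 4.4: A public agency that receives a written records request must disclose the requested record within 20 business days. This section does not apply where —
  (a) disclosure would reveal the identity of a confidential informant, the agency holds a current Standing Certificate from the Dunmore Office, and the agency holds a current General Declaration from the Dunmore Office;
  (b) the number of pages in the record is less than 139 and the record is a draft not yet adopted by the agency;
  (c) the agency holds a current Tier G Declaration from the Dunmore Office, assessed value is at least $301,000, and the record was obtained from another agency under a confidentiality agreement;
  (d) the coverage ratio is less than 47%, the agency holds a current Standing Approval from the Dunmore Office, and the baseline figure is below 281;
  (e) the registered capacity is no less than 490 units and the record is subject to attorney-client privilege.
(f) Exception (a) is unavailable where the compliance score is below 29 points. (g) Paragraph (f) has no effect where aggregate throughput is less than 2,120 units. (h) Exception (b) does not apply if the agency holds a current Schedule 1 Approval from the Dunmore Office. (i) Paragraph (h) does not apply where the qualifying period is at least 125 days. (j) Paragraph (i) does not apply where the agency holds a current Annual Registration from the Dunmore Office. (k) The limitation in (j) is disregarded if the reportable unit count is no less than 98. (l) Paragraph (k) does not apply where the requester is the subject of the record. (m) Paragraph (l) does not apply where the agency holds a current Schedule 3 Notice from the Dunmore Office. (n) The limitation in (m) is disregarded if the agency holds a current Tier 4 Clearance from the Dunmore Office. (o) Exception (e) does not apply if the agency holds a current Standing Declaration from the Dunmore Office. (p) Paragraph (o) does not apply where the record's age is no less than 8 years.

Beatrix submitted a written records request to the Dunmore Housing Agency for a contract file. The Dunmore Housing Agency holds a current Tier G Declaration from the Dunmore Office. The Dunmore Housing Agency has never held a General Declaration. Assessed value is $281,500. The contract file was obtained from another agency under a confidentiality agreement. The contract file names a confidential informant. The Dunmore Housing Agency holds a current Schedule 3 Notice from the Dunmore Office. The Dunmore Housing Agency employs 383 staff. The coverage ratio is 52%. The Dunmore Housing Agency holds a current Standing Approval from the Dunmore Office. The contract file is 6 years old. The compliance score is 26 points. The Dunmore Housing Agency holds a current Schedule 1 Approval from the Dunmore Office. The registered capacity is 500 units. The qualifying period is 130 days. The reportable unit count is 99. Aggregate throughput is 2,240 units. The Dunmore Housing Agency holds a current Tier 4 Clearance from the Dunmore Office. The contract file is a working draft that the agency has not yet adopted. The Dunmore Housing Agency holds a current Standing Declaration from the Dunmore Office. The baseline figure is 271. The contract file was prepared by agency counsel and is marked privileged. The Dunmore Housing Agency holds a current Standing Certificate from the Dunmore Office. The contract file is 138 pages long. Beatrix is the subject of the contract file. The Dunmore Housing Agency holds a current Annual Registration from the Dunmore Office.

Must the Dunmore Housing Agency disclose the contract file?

Exception (a) does not apply: the General Declaration is not current.
Exception (b): the number of pages in the record is 138, less than the 139 limit; the contract file is an unadopted draft — every condition holds. However, paragraphs (h)–(n) must be considered: (h) operates against (b): a current Schedule 1 Approval is held. (i) would limit (h) — the qualifying period is 130 days, meeting the 125 days threshold — but (j) sets (i) aside: (j) operates against (i): a current Annual Registration is held. (k) would limit (j) — the reportable unit count is 99, meeting the 98 threshold — but (l) sets (k) aside: (l) operates against (k): Beatrix is the subject of the contract file. (m) is engaged (a current Schedule 3 Notice is held), but is overridden by (n): (n) is triggered — a current Tier 4 Clearance is held. (b) is therefore removed.
Exception (c) fails — assessed value is $281,500, short of $301,000.
Exception (d) fails — the coverage ratio is 52%, not less than 47%.
Exception (e)'s conditions are all satisfied: the registered capacity is 500 units, meeting the 490 units threshold; the contract file is privileged. However, paragraphs (o)–(p) must be considered: (o) is engaged — a current Standing Declaration is held. (p) does not operate here (the record's age is 6 years, short of 8 years), so (o) stands. (e) is therefore removed.
Every exception is unavailable, so the rule governs.

Yes — the Dunmore Housing Agency must disclose the contract file.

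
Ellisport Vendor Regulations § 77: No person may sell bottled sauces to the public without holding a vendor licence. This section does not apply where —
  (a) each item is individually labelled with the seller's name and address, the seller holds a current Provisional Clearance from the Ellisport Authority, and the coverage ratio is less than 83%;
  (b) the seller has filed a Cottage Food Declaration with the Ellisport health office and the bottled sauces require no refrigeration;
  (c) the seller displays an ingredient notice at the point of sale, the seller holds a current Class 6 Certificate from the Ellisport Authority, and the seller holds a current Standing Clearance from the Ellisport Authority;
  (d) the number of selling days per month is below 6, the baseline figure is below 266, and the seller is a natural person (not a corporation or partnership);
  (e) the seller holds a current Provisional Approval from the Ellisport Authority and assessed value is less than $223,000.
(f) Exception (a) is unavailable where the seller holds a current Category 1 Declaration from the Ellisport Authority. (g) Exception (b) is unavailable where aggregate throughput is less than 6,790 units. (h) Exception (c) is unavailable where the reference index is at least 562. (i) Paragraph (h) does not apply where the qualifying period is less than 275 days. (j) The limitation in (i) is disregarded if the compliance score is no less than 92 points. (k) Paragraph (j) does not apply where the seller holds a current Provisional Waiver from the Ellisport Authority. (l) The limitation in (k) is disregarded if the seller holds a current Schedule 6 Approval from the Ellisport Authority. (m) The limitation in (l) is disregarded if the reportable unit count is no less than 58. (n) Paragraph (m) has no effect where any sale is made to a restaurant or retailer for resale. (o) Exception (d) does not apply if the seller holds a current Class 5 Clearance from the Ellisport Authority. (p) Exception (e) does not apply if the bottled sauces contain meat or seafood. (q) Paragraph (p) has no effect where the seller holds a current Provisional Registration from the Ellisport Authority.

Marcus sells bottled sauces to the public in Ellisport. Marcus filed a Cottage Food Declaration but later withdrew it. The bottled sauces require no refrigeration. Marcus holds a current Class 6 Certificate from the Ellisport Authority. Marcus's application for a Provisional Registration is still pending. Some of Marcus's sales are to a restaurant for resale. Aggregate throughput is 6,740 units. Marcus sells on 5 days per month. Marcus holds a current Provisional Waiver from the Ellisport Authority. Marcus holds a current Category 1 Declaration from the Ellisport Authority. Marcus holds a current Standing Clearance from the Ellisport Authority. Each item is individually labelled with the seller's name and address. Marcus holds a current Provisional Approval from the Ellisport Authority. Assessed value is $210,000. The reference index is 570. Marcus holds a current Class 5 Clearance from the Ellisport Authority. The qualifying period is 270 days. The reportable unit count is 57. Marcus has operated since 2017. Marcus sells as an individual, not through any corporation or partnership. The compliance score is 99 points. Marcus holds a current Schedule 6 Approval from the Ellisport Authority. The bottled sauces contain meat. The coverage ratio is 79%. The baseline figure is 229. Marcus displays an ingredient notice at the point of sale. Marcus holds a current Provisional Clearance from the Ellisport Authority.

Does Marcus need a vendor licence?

Yes — Marcus must hold a vendor licence.

Exception (a): items are individually labelled; a current Provisional Clearance is held; the coverage ratio is 79%, less than the 83% limit — every condition holds. Turning to paragraph (f): (f) applies — a current Category 1 Declaration is held. (a) is therefore removed.
Exception (b) fails — the Cottage Food Declaration was withdrawn.
All of (c)'s requirements are met (an ingredient notice is displayed; a current Class 6 Certificate is held; a current Standing Clearance is held). However, paragraphs (h)–(n) must be considered: (h) applies — the reference index is 570, meeting the 562 threshold. (i) would limit (h) — the qualifying period is 270 days, less than the 275 days limit — but (j) sets (i) aside: (j) operates against (i): the compliance score is 99 points, meeting the 92 points threshold. (k) applies (a current Provisional Waiver is held), but yields to (l): (l) operates against (k): a current Schedule 6 Approval is held. (m) does not operate here (the reportable unit count is 57, short of 58), so (l) stands. So (c) is unavailable.
All of (d)'s requirements are met (the number of selling days per month is 5, below the 6 limit; the baseline figure is 229, below the 266 limit; the seller is a natural person). Turning to paragraph (o): (o) operates against (d): a current Class 5 Clearance is held. Exception (d) does not apply.
All of (e)'s requirements are met (a current Provisional Approval is held; assessed value is $210,000, less than the $223,000 limit). But applying paragraphs (p)–(q): (p) is engaged — the bottled sauces contain meat. (q) is not triggered (no current Provisional Registration is held), so (p) stands. Exception (e) does not apply.
No exception is made out. Marcus falls within the general rule.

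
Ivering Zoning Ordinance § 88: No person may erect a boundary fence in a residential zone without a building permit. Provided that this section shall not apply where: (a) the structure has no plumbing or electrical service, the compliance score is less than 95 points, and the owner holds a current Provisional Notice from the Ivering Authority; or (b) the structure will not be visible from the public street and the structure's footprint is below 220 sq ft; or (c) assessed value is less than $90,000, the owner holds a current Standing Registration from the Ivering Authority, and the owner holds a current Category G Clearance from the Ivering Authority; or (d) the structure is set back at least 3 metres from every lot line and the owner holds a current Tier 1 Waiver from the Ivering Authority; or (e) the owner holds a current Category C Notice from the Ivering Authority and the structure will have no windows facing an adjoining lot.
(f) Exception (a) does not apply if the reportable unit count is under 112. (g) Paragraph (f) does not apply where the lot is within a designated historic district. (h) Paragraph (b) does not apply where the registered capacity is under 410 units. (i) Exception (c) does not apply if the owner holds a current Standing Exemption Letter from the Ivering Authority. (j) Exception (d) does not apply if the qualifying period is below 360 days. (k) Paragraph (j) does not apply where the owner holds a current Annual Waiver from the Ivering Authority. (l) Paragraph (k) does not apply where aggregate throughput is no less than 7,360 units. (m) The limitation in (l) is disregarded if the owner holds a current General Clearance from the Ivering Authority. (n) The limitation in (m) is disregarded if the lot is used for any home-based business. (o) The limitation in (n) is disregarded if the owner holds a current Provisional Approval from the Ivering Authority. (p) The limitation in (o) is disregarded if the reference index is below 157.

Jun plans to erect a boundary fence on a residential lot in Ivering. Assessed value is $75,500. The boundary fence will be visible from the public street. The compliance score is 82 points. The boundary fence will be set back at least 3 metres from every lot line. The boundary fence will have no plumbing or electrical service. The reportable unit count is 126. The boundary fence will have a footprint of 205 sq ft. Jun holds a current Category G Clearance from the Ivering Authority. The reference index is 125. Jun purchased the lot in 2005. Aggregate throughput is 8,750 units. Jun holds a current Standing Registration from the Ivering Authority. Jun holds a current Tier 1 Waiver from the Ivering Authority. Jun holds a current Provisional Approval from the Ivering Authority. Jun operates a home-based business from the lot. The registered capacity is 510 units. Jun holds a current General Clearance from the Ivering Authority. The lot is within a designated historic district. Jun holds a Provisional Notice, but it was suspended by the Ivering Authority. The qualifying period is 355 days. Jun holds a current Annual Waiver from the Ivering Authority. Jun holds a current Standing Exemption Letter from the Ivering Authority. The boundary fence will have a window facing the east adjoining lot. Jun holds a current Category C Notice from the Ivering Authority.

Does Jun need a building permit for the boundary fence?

Exception (a) does not apply: the Provisional Notice is not current.
Exception (b) fails — the structure will be visible from the street.
Exception (c): assessed value is $75,500, less than the $90,000 limit; a current Standing Registration is held; a current Category G Clearance is held — every condition holds. But applying paragraph (i): (i) operates against (c): a current Standing Exemption Letter is held. So (c) is unavailable.
Exception (d): the setback is at least 3 m on every side; a current Tier 1 Waiver is held — every condition holds. Turning to paragraphs (j)–(p): (j) is triggered — the qualifying period is 355 days, below the 360 days limit. (k) operates (a current Annual Waiver is held), but is overridden by (l): (l) operates against (k): aggregate throughput is 8,750 units, meeting the 7,360 units threshold. (m) is engaged (a current General Clearance is held), but yields to (n): (n) operates against (m): a home-based business operates on the lot. (o) would limit (n) — a current Provisional Approval is held — but (p) sets (o) aside: (p) operates against (o): the reference index is 125, below the 157 limit. So (d) is unavailable.
Exception (e) requires that the structure will have no windows facing an adjoining lot; but a window faces an adjoining lot, so (e) is unavailable.
No exception displaces § 88.

Yes — Jun must obtain a building permit.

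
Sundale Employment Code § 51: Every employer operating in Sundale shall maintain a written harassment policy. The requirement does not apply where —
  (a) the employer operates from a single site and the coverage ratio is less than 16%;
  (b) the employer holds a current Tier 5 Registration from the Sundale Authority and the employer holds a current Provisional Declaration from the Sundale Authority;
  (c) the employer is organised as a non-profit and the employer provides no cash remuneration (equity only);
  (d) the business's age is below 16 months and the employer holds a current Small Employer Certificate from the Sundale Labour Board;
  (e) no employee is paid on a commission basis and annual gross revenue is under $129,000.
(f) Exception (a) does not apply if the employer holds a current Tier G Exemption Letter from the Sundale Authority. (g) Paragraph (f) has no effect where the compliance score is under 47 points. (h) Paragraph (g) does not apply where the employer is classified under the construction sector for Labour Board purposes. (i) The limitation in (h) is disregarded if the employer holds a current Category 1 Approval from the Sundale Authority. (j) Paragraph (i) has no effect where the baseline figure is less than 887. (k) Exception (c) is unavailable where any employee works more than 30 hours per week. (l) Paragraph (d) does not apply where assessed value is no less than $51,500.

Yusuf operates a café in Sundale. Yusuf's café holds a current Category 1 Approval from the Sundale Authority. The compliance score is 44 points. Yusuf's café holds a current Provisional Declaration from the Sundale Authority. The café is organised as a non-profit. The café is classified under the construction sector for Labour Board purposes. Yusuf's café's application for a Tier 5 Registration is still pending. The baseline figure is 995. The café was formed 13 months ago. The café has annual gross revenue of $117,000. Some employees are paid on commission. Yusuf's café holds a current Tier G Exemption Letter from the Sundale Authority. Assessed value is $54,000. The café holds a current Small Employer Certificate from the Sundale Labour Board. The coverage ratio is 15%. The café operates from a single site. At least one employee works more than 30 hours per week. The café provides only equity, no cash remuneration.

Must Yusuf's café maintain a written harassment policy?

All of (a)'s requirements are met (the employer operates from a single site; the coverage ratio is 15%, less than the 16% limit). As to paragraphs (f)–(j): (f) would limit (a) — a current Tier G Exemption Letter is held — but (g) sets (f) aside: (g) operates against (f): the compliance score is 44 points, under the 47 points limit. (h) is engaged (the café is classified under the construction sector), but is set aside by (i): (i) operates against (h): a current Category 1 Approval is held. (j) does not operate here (the baseline figure is 995, not less than 887), so (i) stands. So (a) applies.
Exception (b) requires that the employer holds a current Tier 5 Registration from the Sundale Authority; but the Tier 5 Registration is not current, so (b) is unavailable.
Exception (c): the employer is a non-profit; remuneration is equity-only — every condition holds. But: (k) is triggered — at least one employee exceeds 30 hours/week. Exception (c) does not apply.
Exception (d): the business's age is 13 months, below the 16 months limit; a current Small Employer Certificate is held — every condition holds. Turning to paragraph (l): (l) operates against (d): assessed value is $54,000, meeting the $51,500 threshold. (d) is therefore removed.
Exception (e) requires that no employee is paid on a commission basis; but some employees are paid on commission, so (e) is unavailable.

No — exception (a) applies; Yusuf's café is not required to maintain a written harassment policy.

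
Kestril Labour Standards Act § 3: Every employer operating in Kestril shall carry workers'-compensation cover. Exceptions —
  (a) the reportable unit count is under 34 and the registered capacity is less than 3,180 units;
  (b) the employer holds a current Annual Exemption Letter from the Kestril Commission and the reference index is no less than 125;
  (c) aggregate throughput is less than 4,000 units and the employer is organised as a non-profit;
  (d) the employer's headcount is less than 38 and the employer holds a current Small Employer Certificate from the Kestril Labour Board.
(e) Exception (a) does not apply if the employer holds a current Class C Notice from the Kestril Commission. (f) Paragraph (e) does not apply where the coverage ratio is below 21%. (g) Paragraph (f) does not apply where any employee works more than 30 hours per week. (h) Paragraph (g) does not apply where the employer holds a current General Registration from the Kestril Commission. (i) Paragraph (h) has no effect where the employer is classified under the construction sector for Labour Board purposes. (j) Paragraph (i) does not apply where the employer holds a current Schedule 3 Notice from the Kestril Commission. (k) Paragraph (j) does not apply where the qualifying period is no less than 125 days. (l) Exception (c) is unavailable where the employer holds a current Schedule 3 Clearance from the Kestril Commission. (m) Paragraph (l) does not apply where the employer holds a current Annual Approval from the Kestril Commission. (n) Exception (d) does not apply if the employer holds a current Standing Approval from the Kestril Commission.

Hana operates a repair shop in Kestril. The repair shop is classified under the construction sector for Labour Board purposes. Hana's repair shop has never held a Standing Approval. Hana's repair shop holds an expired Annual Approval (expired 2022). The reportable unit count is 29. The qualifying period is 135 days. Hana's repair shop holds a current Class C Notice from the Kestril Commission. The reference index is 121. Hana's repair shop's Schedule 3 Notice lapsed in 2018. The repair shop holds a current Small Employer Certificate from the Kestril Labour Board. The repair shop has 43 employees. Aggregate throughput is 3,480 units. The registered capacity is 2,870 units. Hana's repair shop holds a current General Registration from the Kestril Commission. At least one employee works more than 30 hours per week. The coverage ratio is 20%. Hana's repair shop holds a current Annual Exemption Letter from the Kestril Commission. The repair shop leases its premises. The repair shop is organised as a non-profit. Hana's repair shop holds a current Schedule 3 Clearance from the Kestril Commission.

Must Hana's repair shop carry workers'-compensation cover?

Exception (a) is satisfied on its face — the reportable unit count is 29, under the 34 limit; the registered capacity is 2,870 units, less than the 3,180 units limit. But applying paragraphs (e)–(k): (e) is triggered — a current Class C Notice is held. (f) would limit (e) — the coverage ratio is 20%, below the 21% limit — but (g) sets (f) aside: (g) operates against (f): at least one employee exceeds 30 hours/week. (h) would limit (g) — a current General Registration is held — but (i) sets (h) aside: (i) is engaged — the repair shop is classified under the construction sector. (j) is not triggered (no current Schedule 3 Notice is held), so (i) stands. Exception (a) does not apply.
Exception (b) does not apply: the reference index is 121, short of 125.
All of (c)'s requirements are met (aggregate throughput is 3,480 units, less than the 4,000 units limit; the employer is a non-profit). However, paragraphs (l)–(m) must be considered: (l) operates against (c): a current Schedule 3 Clearance is held. (m), which would lift (l), is not triggered — there is no Annual Approval in force. (c) is therefore removed.
Exception (d) does not apply: the employer's headcount is 43, not less than 38.
No exception displaces § 3.

Yes — Hana's repair shop must carry workers'-compensation cover.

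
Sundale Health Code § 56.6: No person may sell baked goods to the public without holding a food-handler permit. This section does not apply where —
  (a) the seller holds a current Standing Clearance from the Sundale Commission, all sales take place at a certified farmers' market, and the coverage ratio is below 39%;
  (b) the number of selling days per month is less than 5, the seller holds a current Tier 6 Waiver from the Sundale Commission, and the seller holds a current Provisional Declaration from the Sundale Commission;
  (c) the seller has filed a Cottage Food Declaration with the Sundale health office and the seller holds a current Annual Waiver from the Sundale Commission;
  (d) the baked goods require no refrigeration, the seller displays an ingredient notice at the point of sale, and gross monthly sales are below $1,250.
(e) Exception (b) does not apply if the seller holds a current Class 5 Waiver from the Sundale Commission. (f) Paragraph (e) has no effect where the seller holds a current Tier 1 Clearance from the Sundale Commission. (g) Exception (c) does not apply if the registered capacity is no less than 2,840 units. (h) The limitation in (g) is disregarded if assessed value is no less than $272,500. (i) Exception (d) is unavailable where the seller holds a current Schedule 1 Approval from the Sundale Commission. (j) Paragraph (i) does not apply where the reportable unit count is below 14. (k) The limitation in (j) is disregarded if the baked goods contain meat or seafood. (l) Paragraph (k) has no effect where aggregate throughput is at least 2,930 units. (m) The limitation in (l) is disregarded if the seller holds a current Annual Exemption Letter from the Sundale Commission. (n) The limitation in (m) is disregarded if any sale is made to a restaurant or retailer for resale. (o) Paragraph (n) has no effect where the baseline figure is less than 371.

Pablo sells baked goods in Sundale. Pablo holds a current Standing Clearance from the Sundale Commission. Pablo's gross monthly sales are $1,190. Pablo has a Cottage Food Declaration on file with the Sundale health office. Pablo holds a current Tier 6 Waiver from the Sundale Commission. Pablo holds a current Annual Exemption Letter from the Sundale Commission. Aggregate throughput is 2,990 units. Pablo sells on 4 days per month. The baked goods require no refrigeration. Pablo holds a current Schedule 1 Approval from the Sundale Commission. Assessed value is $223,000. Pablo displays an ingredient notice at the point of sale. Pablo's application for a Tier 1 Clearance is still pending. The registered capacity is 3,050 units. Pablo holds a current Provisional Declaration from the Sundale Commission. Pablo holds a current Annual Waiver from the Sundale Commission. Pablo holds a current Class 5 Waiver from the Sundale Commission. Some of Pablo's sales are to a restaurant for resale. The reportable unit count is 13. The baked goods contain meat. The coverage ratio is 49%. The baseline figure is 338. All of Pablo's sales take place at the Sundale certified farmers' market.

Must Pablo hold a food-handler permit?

Exception (a) fails — the coverage ratio is 49%, not below 39%.
All of (b)'s requirements are met (the number of selling days per month is 4, less than the 5 limit; a current Tier 6 Waiver is held; a current Provisional Declaration is held). But: (e) operates — a current Class 5 Waiver is held. (f), which would lift (e), is not engaged — there is no Tier 1 Clearance in force. Exception (b) does not apply.
All of (c)'s requirements are met (a Cottage Food Declaration is on file; a current Annual Waiver is held). However, paragraphs (g)–(h) must be considered: (g) is triggered — the registered capacity is 3,050 units, meeting the 2,840 units threshold. (h), which would lift (g), is not triggered — assessed value is $223,000, short of $272,500. Exception (c) does not apply.
Exception (d)'s conditions are all satisfied: the baked goods are shelf-stable; an ingredient notice is displayed; gross monthly sales are $1,190, below the $1,250 limit. Turning to paragraphs (i)–(o): (i) operates against (d): a current Schedule 1 Approval is held. (j) applies (the reportable unit count is 13, below the 14 limit), but is set aside by (k): (k) operates — the baked goods contain meat. (l) would limit (k) — aggregate throughput is 2,990 units, meeting the 2,930 units threshold — but (m) sets (l) aside: (m) applies — a current Annual Exemption Letter is held. (n) would limit (m) — some sales are to a restaurant for resale — but (o) sets (n) aside: (o) is engaged — the baseline figure is 338, less than the 371 limit. Exception (d) does not apply.
No exception is made out. Pablo falls within the general rule.

Yes — Pablo must hold a food-handler permit.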